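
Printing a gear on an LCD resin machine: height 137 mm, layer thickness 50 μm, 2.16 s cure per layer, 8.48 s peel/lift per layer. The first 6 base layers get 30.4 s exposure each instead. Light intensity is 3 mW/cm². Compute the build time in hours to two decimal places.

Layer count = ceil(137 / 0.05) = 2740.
Bottom layers = 6 × (30.4 + 8.48) = 233.28 s.
Remaining layers: 2734 × (2.16 + 8.48) → 29089.76 s.
Total = 233.28 + 29089.76 = 29323.04 s = 8.15 hours.

8.15 hours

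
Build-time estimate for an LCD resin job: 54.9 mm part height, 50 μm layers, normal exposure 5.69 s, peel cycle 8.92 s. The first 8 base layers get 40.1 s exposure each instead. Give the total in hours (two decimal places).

Layers = ⌈54.9/0.05⌉ = 1098.
Burn-in layers: 8 × (40.1 + 8.92) → 392.16 s.
Normal layers = 1090 × (5.69 + 8.92), so 15924.9 s.
Sum: 392.16 + 15924.9 = 16317.06 s → 4.53 hours.

4.53 hours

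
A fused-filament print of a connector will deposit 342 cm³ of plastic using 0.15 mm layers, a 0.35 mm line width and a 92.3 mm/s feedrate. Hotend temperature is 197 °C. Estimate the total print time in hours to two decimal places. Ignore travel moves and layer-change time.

19.60 hours

Extrusion cross-section = 0.15 × 0.35, so 0.0525 mm².
Path length: 342000 mm³ / 0.0525 mm² → 6514285.7 mm.
Extrusion time: 6514285.7 / 92.3 → 70577.3 s.
That's 70577.3 s → 19.60 hours.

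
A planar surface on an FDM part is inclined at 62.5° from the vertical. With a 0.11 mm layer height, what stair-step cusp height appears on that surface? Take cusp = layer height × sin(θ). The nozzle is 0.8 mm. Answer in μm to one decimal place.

Cusp = layer height × sin(62.5°) = 0.11 × 0.8870 = 0.09757 mm = 97.6 μm.

97.6 μm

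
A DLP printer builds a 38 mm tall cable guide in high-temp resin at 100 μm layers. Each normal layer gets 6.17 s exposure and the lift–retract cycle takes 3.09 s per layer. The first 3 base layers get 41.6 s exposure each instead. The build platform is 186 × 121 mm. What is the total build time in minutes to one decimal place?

Layers = ⌈38/0.1⌉ = 380.
Bottom layers = 3 × (41.6 + 3.09), so 134.07 s.
Normal layers = 377 × (6.17 + 3.09) = 3491.02 s.
Sum: 134.07 + 3491.02 = 3625.09 s → 60.4 minutes.

60.4 minutes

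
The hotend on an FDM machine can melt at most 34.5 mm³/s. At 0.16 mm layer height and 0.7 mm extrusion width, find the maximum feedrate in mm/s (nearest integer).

Bead cross-section: 0.16 × 0.7 → 0.112 mm².
Max speed = 34.5 / 0.112 = 308.04 ≈ 308 mm/s.

308 mm/s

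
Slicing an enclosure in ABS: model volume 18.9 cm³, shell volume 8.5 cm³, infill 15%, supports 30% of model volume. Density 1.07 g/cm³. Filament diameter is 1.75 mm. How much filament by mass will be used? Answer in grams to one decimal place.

Interior volume: 18.9 − 8.5 → 10.4 cm³.
Infill volume: 0.15 × 10.4 → 1.56 cm³.
Support = 0.30 × 18.9, so 5.67 cm³.
Deposited volume = 8.5 + 1.56 + 5.67, so 15.73 cm³.
Mass = 15.73 × 1.07, so 16.8311 g.

16.8 g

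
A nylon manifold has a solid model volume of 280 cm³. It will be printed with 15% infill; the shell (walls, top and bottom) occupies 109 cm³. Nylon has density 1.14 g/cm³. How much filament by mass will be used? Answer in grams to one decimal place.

153.5 g

Interior volume = 280 − 109, so 171 cm³.
Infill volume: 0.15 × 171 → 25.65 cm³.
Deposited volume: 109 + 25.65 → 134.65 cm³.
Mass = 134.65 × 1.14 = 153.501 g.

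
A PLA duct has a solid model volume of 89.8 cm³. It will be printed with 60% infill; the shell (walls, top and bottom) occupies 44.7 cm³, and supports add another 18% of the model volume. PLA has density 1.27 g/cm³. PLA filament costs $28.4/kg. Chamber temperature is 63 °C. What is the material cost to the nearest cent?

$3.17

Volume inside the shell = 89.8 − 44.7 = 45.1 cm³.
Deposited infill = 0.60 × 45.1, so 27.06 cm³.
Support = 0.18 × 89.8, so 16.164 cm³.
Total printed volume = 44.7 + 27.06 + 16.164 = 87.924 cm³.
Mass: 87.924 × 1.27 → 111.66348 g.
Cost = 111.66348 g / 1000 × $28.4/kg = $3.17.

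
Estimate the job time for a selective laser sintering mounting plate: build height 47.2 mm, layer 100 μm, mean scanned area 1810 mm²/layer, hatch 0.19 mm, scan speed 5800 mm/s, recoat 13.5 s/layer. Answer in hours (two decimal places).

1.99 hours

Layer count = ceil(47.2 / 0.1) = 472.
Scan path per layer = 1810 / 0.19 = 9526.3 mm.
Per-layer scan time = 9526.3 / 5800 = 1.6425 s.
Layer cycle = 1.6425 + 13.5 = 15.1425 s.
Total: 472 × 15.1425 s = 7147.26 s → 1.99 hours.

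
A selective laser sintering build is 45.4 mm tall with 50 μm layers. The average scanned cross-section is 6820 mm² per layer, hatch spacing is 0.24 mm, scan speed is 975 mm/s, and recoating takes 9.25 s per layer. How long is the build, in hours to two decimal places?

9.68 hours

Layer count = ceil(45.4 / 0.05) = 908.
Per-layer scan distance: 6820 / 0.24 → 28416.7 mm.
Laser time per layer = 28416.7 / 975, so 29.1453 s.
Per-layer time: 29.1453 + 9.25 → 38.3953 s.
Total: 908 × 38.3953 s = 34862.9324 s → 9.68 hours.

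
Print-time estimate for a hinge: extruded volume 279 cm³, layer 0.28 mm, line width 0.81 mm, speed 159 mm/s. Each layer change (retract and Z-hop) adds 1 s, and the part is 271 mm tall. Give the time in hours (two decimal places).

Extrusion cross-section = 0.28 × 0.81 = 0.2268 mm².
Toolpath length = 279 cm³ / 0.2268 mm² = 279000 / 0.2268 = 1230158.7 mm.
Extrusion time: 1230158.7 / 159 → 7736.8 s.
Layer count = ceil(271 / 0.28) = 968.
Layer-change overhead: 968 × 1 → 968 s.
Total = 7736.8 + 968 = 8704.8 s = 2.42 hours.

2.42 hours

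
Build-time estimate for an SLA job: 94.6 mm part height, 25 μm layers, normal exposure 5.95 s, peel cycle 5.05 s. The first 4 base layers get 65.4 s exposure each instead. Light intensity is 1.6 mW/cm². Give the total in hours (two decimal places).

11.63 hours

Layers = ⌈94.6/0.025⌉ = 3784.
Burn-in layers = 4 × (65.4 + 5.05) = 281.8 s.
Normal layers: 3780 × (5.95 + 5.05) → 41580 s.
Total = 281.8 + 41580 = 41861.8 s = 11.63 hours.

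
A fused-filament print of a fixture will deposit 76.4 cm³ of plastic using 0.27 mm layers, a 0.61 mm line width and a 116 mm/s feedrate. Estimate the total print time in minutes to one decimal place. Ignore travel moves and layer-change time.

66.6 minutes

Bead cross-section = 0.27 × 0.61, so 0.1647 mm².
Path length: 76400 mm³ / 0.1647 mm² → 463873.7 mm.
Time extruding = 463873.7 / 116 = 3998.9 s.
That's 3998.9 s → 66.6 minutes.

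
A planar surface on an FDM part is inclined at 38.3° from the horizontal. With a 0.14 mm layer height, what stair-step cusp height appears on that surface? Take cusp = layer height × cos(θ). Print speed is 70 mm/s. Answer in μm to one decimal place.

Cusp = layer height × cos(38.3°) = 0.14 × 0.7848 = 0.109872 mm = 109.9 μm.

109.9 μm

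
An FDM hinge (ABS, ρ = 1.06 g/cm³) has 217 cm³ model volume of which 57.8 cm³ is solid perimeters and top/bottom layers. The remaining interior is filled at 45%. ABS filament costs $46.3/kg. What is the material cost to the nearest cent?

$6.35

Interior volume: 217 − 57.8 → 159.2 cm³.
Deposited infill: 0.45 × 159.2 → 71.64 cm³.
Total extruded = 57.8 + 71.64 = 129.44 cm³.
Mass = 129.44 × 1.06 = 137.2064 g.
At $46.3/kg: 137.2064/1000 × 46.3 = $6.35.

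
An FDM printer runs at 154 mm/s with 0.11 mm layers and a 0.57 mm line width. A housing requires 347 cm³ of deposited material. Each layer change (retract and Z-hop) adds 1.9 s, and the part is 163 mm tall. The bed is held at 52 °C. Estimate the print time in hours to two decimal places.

Line area: 0.11 × 0.57 → 0.0627 mm².
Toolpath length = 347 cm³ / 0.0627 mm² = 347000 / 0.0627 = 5534290.3 mm.
Time extruding = 5534290.3 / 154 = 35937 s.
Number of layers: 163 / 0.11 → 1482 (rounded up).
Z-hop total = 1482 × 1.9, so 2815.8 s.
Altogether 35937 + 2815.8 = 38752.8 s, i.e. 10.76 hours.

10.76 hours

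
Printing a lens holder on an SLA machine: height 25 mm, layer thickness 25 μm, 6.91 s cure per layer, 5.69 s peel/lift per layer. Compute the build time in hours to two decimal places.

Layer count = ceil(25 / 0.025) = 1000.
Cycle time: 6.91 + 5.69 → 12.6 s.
Total = 1000 × 12.6 = 12600 s = 3.50 hours.

3.50 hours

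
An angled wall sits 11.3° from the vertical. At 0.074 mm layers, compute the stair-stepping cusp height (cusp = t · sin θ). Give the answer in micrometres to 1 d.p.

Cusp = layer height × sin(11.3°) = 0.074 × 0.1959 = 0.014497 mm = 14.5 μm.

14.5 μm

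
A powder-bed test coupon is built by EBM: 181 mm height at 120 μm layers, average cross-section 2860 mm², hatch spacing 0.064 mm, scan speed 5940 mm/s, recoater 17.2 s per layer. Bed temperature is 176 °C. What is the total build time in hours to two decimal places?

Number of layers: 181 / 0.12 → 1509 (rounded up).
Scan path per layer = 2860 / 0.064, so 44687.5 mm.
Scan time per layer = 44687.5 / 5940, so 7.5231 s.
Layer cycle = 7.5231 + 17.2 = 24.7231 s.
Total: 1509 × 24.7231 s = 37307.1579 s → 10.36 hours.

10.36 hours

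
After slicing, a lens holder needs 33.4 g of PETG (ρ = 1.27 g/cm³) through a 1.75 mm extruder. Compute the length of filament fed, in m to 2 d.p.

Extruded volume: 33.4/1.27 = 26.2992 cm³ (26299.2 mm³).
Filament cross-section = π × (1.75/2)² = 2.4053 mm².
Length = 26299.2 / 2.4053 = 10933.85 mm = 10.93 m.

10.93 m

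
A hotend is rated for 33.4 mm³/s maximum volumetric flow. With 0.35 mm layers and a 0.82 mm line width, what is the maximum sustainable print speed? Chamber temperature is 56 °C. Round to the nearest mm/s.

Extrusion cross-section = 0.35 × 0.82 = 0.287 mm².
Max speed = 33.4 / 0.287 = 116.38 ≈ 116 mm/s.

116 mm/s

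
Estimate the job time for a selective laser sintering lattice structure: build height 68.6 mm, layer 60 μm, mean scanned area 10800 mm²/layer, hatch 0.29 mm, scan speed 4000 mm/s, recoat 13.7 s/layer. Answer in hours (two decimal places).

7.31 hours

Number of layers: 68.6 / 0.06 → 1144 (rounded up).
Hatch length per layer = 10800 / 0.29, so 37241.4 mm.
Per-layer scan time: 37241.4 / 4000 → 9.3104 s.
Per-layer time: 9.3104 + 13.7 → 23.0104 s.
Total: 1144 × 23.0104 s = 26323.8976 s → 7.31 hours.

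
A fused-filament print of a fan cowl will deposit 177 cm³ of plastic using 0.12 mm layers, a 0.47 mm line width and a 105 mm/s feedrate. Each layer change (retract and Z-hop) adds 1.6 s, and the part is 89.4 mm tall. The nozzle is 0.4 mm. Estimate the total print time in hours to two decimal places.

8.63 hours

Extrusion cross-section = 0.12 × 0.47, so 0.0564 mm².
Total extruded path = 177000/0.0564 = 3138297.9 mm.
Extrusion time = 3138297.9 / 105, so 29888.6 s.
Number of layers: 89.4 / 0.12 → 745 (rounded up).
Non-print overhead = 745 × 1.6, so 1192 s.
Total = 29888.6 + 1192 = 31080.6 s = 8.63 hours.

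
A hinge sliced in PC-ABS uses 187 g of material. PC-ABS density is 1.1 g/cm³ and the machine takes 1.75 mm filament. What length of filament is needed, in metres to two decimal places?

70.68 m

Extruded volume: 187/1.1 = 170 cm³ (170000 mm³).
A = π r² = π × 0.875² = 2.4053 mm².
L = V/A = 170000/2.4053 = 70677.25 mm → 70.68 m.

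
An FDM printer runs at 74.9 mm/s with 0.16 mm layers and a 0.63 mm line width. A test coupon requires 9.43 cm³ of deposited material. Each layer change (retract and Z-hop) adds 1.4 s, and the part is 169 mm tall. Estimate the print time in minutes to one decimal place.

Line area: 0.16 × 0.63 → 0.1008 mm².
Path length: 9430 mm³ / 0.1008 mm² → 93551.6 mm.
Time extruding = 93551.6 / 74.9, so 1249 s.
Layer count = ceil(169 / 0.16) = 1057.
Non-print overhead = 1057 × 1.4 = 1479.8 s.
Altogether 1249 + 1479.8 = 2728.8 s, i.e. 45.5 minutes.

45.5 minutes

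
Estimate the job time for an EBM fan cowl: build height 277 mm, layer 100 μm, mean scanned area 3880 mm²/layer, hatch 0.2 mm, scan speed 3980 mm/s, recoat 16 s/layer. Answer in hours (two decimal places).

16.06 hours

Number of layers: 277 / 0.1 → 2770 (rounded up).
Hatch length per layer: 3880 / 0.2 → 19400 mm.
Beam time per layer = 19400 / 3980 = 4.8744 s.
Time per layer = 4.8744 + 16, so 20.8744 s.
Total: 2770 × 20.8744 s = 57822.088 s → 16.06 hours.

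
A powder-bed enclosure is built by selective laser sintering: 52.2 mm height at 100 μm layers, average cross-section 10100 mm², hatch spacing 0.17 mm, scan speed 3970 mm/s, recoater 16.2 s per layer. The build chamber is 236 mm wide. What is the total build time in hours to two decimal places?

Layers = ⌈52.2/0.1⌉ = 522.
Hatch length per layer = 10100 / 0.17, so 59411.8 mm.
Laser time per layer = 59411.8 / 3970 = 14.9652 s.
Per-layer time: 14.9652 + 16.2 → 31.1652 s.
Total: 522 × 31.1652 s = 16268.2344 s → 4.52 hours.

4.52 hours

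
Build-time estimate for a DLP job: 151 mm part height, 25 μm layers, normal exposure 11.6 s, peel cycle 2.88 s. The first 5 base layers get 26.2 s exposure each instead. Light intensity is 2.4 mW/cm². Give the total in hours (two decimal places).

24.31 hours

Layer count = ceil(151 / 0.025) = 6040.
Burn-in layers = 5 × (26.2 + 2.88), so 145.4 s.
Normal layers: 6035 × (11.6 + 2.88) → 87386.8 s.
Total = 145.4 + 87386.8 = 87532.2 s = 24.31 hours.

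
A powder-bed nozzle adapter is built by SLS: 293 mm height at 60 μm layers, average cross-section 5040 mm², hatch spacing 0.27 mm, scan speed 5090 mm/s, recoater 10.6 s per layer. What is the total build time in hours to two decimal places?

19.36 hours

Number of layers: 293 / 0.06 → 4884 (rounded up).
Scan path per layer = 5040 / 0.27, so 18666.7 mm.
Per-layer scan time = 18666.7 / 5090 = 3.6673 s.
Layer cycle: 3.6673 + 10.6 → 14.2673 s.
Build time = 4884 × 14.2673 = 69681.4932 s = 19.36 hours.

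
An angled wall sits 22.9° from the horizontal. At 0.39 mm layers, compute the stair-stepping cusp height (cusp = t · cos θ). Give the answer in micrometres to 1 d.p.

359.3 μm

Cusp = layer height × cos(22.9°) = 0.39 × 0.9212 = 0.359268 mm = 359.3 μm.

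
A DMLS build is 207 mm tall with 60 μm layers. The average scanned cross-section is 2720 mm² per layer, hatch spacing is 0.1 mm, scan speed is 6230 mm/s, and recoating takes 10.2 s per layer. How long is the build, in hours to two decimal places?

Layers = ⌈207/0.06⌉ = 3450.
Hatch length per layer = 2720 / 0.1, so 27200 mm.
Per-layer scan time = 27200 / 6230 = 4.366 s.
Time per layer = 4.366 + 10.2, so 14.566 s.
3450 layers × 14.566 s/layer = 50252.7 s, i.e. 13.96 hours.

13.96 hours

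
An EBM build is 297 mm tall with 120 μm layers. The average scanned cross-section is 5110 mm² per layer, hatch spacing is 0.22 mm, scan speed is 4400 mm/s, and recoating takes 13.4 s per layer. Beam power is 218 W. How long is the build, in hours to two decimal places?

Layer count = ceil(297 / 0.12) = 2475.
Per-layer scan distance: 5110 / 0.22 → 23227.3 mm.
Per-layer scan time: 23227.3 / 4400 → 5.2789 s.
Time per layer = 5.2789 + 13.4, so 18.6789 s.
Total: 2475 × 18.6789 s = 46230.2775 s → 12.84 hours.

12.84 hours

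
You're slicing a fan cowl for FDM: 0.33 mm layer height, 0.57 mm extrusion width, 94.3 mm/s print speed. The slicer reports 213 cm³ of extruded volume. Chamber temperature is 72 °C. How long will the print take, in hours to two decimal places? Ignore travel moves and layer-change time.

3.34 hours

Extrusion cross-section = 0.33 × 0.57, so 0.1881 mm².
Total extruded path = 213000/0.1881 = 1132376.4 mm.
Time extruding = 1132376.4 / 94.3 = 12008.2 s.
That's 12008.2 s → 3.34 hours.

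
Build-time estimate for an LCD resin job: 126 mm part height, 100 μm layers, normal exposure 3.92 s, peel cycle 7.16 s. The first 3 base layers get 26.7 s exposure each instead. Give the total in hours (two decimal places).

3.90 hours

Layer count = ceil(126 / 0.1) = 1260.
Base layers = 3 × (26.7 + 7.16), so 101.58 s.
Remaining layers: 1257 × (3.92 + 7.16) → 13927.56 s.
Sum: 101.58 + 13927.56 = 14029.14 s → 3.90 hours.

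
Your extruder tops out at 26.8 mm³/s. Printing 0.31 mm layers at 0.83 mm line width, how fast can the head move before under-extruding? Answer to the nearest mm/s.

A = 0.31 × 0.83, so 0.2573 mm².
v_max = Q/A = 26.8/0.2573 = 104.16 mm/s → 104 mm/s.

104 mm/s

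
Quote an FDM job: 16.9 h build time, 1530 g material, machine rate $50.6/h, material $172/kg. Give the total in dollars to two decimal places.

$1118.30

Machine-time cost = 50.6 × 16.9, so $855.14.
Material cost = 172 × 1530/1000, so $263.16.
Job cost: 855.14 + 263.16 = $1118.30.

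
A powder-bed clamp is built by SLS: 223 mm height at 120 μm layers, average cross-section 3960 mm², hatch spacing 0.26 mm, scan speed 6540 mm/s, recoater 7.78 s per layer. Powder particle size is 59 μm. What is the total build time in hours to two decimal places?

5.22 hours

Layers = ⌈223/0.12⌉ = 1859.
Scan path per layer = 3960 / 0.26, so 15230.8 mm.
Laser time per layer: 15230.8 / 6540 → 2.3289 s.
Layer cycle = 2.3289 + 7.78, so 10.1089 s.
Build time = 1859 × 10.1089 = 18792.4451 s = 5.22 hours.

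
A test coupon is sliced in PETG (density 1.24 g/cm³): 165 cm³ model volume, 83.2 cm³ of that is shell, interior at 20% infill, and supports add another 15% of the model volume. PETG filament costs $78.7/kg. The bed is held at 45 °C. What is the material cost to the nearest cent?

Infill region = 165 − 83.2 = 81.8 cm³.
Infill volume = 0.20 × 81.8 = 16.36 cm³.
Support = 0.15 × 165, so 24.75 cm³.
Deposited volume = 83.2 + 16.36 + 24.75 = 124.31 cm³.
Mass = 124.31 × 1.24 = 154.1444 g.
At $78.7/kg: 154.1444/1000 × 78.7 = $12.13.

$12.13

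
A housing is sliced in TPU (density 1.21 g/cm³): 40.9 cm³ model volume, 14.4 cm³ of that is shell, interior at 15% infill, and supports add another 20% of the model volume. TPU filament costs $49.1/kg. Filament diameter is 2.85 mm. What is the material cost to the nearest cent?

$1.58

Infill region: 40.9 − 14.4 → 26.5 cm³.
Infill volume = 0.15 × 26.5, so 3.975 cm³.
Support = 0.20 × 40.9 = 8.18 cm³.
Total printed volume = 14.4 + 3.975 + 8.18, so 26.555 cm³.
Mass = 26.555 × 1.21, so 32.13155 g.
At $49.1/kg: 32.13155/1000 × 49.1 = $1.58.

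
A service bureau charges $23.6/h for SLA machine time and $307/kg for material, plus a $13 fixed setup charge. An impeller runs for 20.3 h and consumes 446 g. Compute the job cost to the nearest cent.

Machine cost: 23.6 × 20.3 → $479.08.
Feedstock cost = 307 × 446/1000, so $136.922.
Total = 479.08 + 136.922 + 13 = 629.002 ≈ $629.00.

$629.00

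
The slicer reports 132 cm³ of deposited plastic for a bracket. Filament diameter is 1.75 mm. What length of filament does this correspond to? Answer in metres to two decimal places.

Filament cross-section = π × (1.75/2)² = 2.4053 mm².
L = 132000 mm³ / 2.4053 mm² = 54878.81 mm, i.e. 54.88 m.

54.88 m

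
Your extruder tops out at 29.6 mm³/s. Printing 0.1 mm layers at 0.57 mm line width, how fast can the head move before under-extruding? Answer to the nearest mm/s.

Extrusion cross-section: 0.1 × 0.57 → 0.057 mm².
Max speed = 29.6 / 0.057 = 519.30 ≈ 519 mm/s.

519 mm/s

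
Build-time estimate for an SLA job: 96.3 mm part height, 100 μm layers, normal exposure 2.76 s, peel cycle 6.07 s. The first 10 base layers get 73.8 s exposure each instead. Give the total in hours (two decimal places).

Layer count = ceil(96.3 / 0.1) = 963.
Burn-in layers: 10 × (73.8 + 6.07) → 798.7 s.
Remaining layers = 953 × (2.76 + 6.07), so 8414.99 s.
Sum: 798.7 + 8414.99 = 9213.69 s → 2.56 hours.

2.56 hours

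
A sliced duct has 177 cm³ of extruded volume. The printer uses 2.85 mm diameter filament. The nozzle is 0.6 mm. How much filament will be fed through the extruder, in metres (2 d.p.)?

A = π r² = π × 1.425² = 6.3794 mm².
Length = 177 cm³ / 6.3794 mm² = 177000 / 6.3794 = 27745.56 mm = 27.75 m.

27.75 m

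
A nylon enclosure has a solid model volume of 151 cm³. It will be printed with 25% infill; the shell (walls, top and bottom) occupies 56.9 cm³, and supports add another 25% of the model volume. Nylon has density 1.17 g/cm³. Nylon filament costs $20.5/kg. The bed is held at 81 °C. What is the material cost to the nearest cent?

$2.83

Infill region: 151 − 56.9 → 94.1 cm³.
Infill deposited: 0.25 × 94.1 → 23.525 cm³.
Support: 0.25 × 151 → 37.75 cm³.
Deposited volume = 56.9 + 23.525 + 37.75 = 118.175 cm³.
Mass: 118.175 × 1.17 → 138.26475 g.
Cost = 138.26475 g / 1000 × $20.5/kg = $2.83.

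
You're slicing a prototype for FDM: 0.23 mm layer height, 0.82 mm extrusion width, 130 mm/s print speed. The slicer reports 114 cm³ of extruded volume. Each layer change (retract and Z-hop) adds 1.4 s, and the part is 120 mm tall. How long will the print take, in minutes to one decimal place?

89.7 minutes

Line area = 0.23 × 0.82, so 0.1886 mm².
Total extruded path = 114000/0.1886 = 604453.9 mm.
Extrusion time: 604453.9 / 130 → 4649.6 s.
Layers = ⌈120/0.23⌉ = 522.
Non-print overhead = 522 × 1.4 = 730.8 s.
Altogether 4649.6 + 730.8 = 5380.4 s, i.e. 89.7 minutes.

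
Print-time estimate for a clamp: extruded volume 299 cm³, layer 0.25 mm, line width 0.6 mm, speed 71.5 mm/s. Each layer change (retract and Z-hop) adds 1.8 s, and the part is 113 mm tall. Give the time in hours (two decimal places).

Line area = 0.25 × 0.6 = 0.15 mm².
Toolpath length = 299 cm³ / 0.15 mm² = 299000 / 0.15 = 1993333.3 mm.
Extrusion time = 1993333.3 / 71.5 = 27878.8 s.
Number of layers: 113 / 0.25 → 452 (rounded up).
Layer-change overhead: 452 × 1.8 → 813.6 s.
Total = 27878.8 + 813.6 = 28692.4 s = 7.97 hours.

7.97 hours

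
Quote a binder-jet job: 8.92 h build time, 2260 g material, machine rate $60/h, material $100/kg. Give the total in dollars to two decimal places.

$761.20

Machine-time cost = 60 × 8.92 = $535.20.
Feedstock cost = 100 × 2260/1000, so $226.00.
Total = 535.20 + 226.00 = $761.20.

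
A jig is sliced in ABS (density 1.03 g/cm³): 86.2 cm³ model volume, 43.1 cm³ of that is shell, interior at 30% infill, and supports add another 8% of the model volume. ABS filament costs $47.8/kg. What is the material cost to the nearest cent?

Volume inside the shell: 86.2 − 43.1 → 43.1 cm³.
Infill deposited: 0.30 × 43.1 → 12.93 cm³.
Support = 0.08 × 86.2 = 6.896 cm³.
Total extruded = 43.1 + 12.93 + 6.896, so 62.926 cm³.
Mass = 62.926 × 1.03, so 64.81378 g.
At $47.8/kg: 64.81378/1000 × 47.8 = $3.10.

$3.10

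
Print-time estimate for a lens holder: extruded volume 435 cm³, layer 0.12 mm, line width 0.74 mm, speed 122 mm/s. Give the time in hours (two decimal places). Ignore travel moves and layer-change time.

Extrusion cross-section = 0.12 × 0.74 = 0.0888 mm².
Path length: 435000 mm³ / 0.0888 mm² → 4898648.6 mm.
Extrusion time: 4898648.6 / 122 → 40152.9 s.
In the requested units: 40152.9 s = 11.15 hours.

11.15 hours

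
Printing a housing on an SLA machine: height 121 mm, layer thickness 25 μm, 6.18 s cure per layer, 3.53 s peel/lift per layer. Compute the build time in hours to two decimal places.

13.05 hours

Layers = ⌈121/0.025⌉ = 4840.
Cycle time: 6.18 + 3.53 → 9.71 s.
Build time: 4840 × 9.71 s = 46996.4 s, i.e. 13.05 hours.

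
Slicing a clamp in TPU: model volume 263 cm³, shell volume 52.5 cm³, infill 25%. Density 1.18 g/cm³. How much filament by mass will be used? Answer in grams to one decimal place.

Volume inside the shell: 263 − 52.5 → 210.5 cm³.
Infill deposited = 0.25 × 210.5, so 52.625 cm³.
Deposited volume = 52.5 + 52.625, so 105.125 cm³.
Mass: 105.125 × 1.18 → 124.0475 g.

124.0 g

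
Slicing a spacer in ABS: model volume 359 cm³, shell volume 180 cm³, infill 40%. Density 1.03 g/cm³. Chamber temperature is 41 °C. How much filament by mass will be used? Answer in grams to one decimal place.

259.1 g

Interior volume = 359 − 180, so 179 cm³.
Infill volume: 0.40 × 179 → 71.6 cm³.
Deposited volume = 180 + 71.6 = 251.6 cm³.
Mass: 251.6 × 1.03 → 259.148 g.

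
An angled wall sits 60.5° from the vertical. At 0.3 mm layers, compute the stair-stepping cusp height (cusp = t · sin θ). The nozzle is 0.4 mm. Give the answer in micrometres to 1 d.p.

sin(60.5°) = 0.8704, so cusp = 0.3 × 0.8704 = 0.26112 mm → 261.1 μm.

261.1 μm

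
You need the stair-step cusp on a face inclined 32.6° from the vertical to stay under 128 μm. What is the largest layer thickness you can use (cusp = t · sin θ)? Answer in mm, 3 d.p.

Layer height = cusp / sin(32.6°) = 0.128 / 0.5388 = 0.238 mm.

0.238 mm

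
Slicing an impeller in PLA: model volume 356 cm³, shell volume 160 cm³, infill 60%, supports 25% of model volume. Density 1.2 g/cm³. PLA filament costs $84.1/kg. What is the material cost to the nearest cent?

Volume inside the shell = 356 − 160 = 196 cm³.
Deposited infill: 0.60 × 196 → 117.6 cm³.
Support = 0.25 × 356, so 89 cm³.
Total printed volume = 160 + 117.6 + 89 = 366.6 cm³.
Mass = 366.6 × 1.2, so 439.92 g.
At $84.1/kg: 439.92/1000 × 84.1 = $37.00.

$37.00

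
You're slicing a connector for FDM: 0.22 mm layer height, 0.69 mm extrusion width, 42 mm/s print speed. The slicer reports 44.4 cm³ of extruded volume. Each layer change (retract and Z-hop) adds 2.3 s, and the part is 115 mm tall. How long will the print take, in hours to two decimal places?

2.27 hours

Line area = 0.22 × 0.69 = 0.1518 mm².
Path length: 44400 mm³ / 0.1518 mm² → 292490.1 mm.
Time extruding = 292490.1 / 42 = 6964.1 s.
Layer count = ceil(115 / 0.22) = 523.
Z-hop total: 523 × 2.3 → 1202.9 s.
Total = 6964.1 + 1202.9 = 8167 s = 2.27 hours.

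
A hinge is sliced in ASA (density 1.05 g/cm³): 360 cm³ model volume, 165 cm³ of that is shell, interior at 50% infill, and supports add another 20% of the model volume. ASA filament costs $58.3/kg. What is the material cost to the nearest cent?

Volume inside the shell = 360 − 165, so 195 cm³.
Infill deposited = 0.50 × 195 = 97.5 cm³.
Support = 0.20 × 360 = 72 cm³.
Total printed volume = 165 + 97.5 + 72, so 334.5 cm³.
Mass = 334.5 × 1.05, so 351.225 g.
Cost = 351.225 g / 1000 × $58.3/kg = $20.48.

$20.48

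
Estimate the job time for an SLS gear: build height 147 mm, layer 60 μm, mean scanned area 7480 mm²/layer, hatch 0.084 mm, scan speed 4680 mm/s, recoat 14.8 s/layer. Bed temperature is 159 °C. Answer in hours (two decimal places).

23.02 hours

Layers = ⌈147/0.06⌉ = 2450.
Scan path per layer: 7480 / 0.084 → 89047.6 mm.
Per-layer scan time = 89047.6 / 4680, so 19.0273 s.
Time per layer = 19.0273 + 14.8 = 33.8273 s.
2450 layers × 33.8273 s/layer = 82876.885 s, i.e. 23.02 hours.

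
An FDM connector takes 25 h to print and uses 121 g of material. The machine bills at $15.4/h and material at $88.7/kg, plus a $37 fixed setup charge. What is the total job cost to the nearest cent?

$432.73

Machine-time cost = 15.4 × 25 = $385.00.
Feedstock cost = 88.7 × 121/1000, so $10.7327.
Total = 385.00 + 10.7327 + 37 = 432.7327 ≈ $432.73.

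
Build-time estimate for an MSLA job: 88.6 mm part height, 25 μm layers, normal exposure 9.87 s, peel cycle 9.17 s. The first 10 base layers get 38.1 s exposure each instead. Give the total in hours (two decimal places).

Number of layers: 88.6 / 0.025 → 3544 (rounded up).
Bottom layers: 10 × (38.1 + 9.17) → 472.7 s.
Remaining layers: 3534 × (9.87 + 9.17) → 67287.36 s.
Total = 472.7 + 67287.36 = 67760.06 s = 18.82 hours.

18.82 hours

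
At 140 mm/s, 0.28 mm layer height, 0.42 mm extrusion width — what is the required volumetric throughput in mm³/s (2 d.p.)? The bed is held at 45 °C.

16.46

Extrusion cross-section: 0.28 × 0.42 → 0.1176 mm².
Q = v·A = 140 × 0.1176 = 16.46 mm³/s.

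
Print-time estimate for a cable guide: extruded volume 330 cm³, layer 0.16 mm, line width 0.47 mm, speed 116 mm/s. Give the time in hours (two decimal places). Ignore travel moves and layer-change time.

10.51 hours

Bead cross-section: 0.16 × 0.47 → 0.0752 mm².
Total extruded path = 330000/0.0752 = 4388297.9 mm.
Extrusion time: 4388297.9 / 116 → 37830.2 s.
Converting: 37830.2 s = 10.51 hours.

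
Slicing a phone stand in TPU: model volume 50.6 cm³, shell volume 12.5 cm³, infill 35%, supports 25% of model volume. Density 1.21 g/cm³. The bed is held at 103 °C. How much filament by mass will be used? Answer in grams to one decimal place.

46.6 g

Infill region = 50.6 − 12.5 = 38.1 cm³.
Infill deposited = 0.35 × 38.1 = 13.335 cm³.
Support = 0.25 × 50.6, so 12.65 cm³.
Total printed volume = 12.5 + 13.335 + 12.65, so 38.485 cm³.
Mass = 38.485 × 1.21 = 46.56685 g.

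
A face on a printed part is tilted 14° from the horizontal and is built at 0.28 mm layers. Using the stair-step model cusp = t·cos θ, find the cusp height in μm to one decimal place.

271.7 μm

Cusp = layer height × cos(14°) = 0.28 × 0.9703 = 0.271684 mm = 271.7 μm.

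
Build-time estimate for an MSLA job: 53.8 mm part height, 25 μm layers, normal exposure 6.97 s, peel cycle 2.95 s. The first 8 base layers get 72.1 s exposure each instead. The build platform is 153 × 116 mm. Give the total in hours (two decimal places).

6.07 hours

Layer count = ceil(53.8 / 0.025) = 2152.
Burn-in layers = 8 × (72.1 + 2.95) = 600.4 s.
Remaining layers = 2144 × (6.97 + 2.95), so 21268.48 s.
Total = 600.4 + 21268.48 = 21868.88 s = 6.07 hours.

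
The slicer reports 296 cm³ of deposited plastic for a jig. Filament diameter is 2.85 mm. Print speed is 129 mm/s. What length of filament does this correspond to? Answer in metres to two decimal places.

46.40 m

Filament cross-section = π × (2.85/2)² = 6.3794 mm².
L = 296000 mm³ / 6.3794 mm² = 46399.35 mm, i.e. 46.40 m.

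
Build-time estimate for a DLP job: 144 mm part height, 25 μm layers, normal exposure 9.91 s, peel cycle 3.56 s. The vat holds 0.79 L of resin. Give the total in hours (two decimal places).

21.55 hours

Layer count = ceil(144 / 0.025) = 5760.
Cycle time: 9.91 + 3.56 → 13.47 s.
Build time: 5760 × 13.47 s = 77587.2 s, i.e. 21.55 hours.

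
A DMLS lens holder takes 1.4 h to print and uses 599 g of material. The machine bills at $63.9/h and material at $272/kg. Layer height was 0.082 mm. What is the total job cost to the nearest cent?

Machine-time cost: 63.9 × 1.4 → $89.46.
Feedstock cost = 272 × 599/1000, so $162.928.
Total = 89.46 + 162.928 = 252.388 ≈ $252.39.

$252.39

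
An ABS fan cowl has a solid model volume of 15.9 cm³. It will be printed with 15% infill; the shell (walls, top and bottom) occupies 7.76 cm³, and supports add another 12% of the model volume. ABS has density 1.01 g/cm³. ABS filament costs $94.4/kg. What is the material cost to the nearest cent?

Infill region: 15.9 − 7.76 → 8.14 cm³.
Deposited infill = 0.15 × 8.14, so 1.221 cm³.
Support = 0.12 × 15.9, so 1.908 cm³.
Total extruded: 7.76 + 1.221 + 1.908 → 10.889 cm³.
Mass: 10.889 × 1.01 → 10.99789 g.
Cost = 10.99789 g / 1000 × $94.4/kg = $1.04.

$1.04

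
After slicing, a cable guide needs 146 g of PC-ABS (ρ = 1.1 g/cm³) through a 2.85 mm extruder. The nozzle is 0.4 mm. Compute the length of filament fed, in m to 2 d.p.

Extruded volume: 146/1.1 = 132.7273 cm³ (132727.3 mm³).
A = π r² = π × 1.425² = 6.3794 mm².
Length = 132727.3 / 6.3794 = 20805.61 mm = 20.81 m.

20.81 m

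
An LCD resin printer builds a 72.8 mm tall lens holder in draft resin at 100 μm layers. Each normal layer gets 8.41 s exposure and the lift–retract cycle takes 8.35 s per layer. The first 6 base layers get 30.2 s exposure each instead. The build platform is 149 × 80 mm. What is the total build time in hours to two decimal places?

3.43 hours

Layer count = ceil(72.8 / 0.1) = 728.
Burn-in layers = 6 × (30.2 + 8.35) = 231.3 s.
Normal layers = 722 × (8.41 + 8.35), so 12100.72 s.
Total = 231.3 + 12100.72 = 12332.02 s = 3.43 hours.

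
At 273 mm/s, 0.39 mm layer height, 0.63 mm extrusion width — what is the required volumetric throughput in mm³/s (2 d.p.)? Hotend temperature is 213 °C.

67.08

Extrusion cross-section: 0.39 × 0.63 → 0.2457 mm².
Q = v·A = 273 × 0.2457 = 67.08 mm³/s.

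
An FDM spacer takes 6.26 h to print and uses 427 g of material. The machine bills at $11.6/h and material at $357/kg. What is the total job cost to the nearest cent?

$225.06

Machine cost: 11.6 × 6.26 → $72.616.
Feedstock cost = 357 × 427/1000 = $152.439.
Job cost: 72.616 + 152.439 = 225.055 ≈ $225.06.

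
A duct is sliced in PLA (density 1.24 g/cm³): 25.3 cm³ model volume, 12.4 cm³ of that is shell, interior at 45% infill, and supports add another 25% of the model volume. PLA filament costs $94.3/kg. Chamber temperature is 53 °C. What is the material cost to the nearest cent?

Volume inside the shell = 25.3 − 12.4 = 12.9 cm³.
Infill deposited = 0.45 × 12.9 = 5.805 cm³.
Support: 0.25 × 25.3 → 6.325 cm³.
Total printed volume: 12.4 + 5.805 + 6.325 → 24.53 cm³.
Mass = 24.53 × 1.24 = 30.4172 g.
At $94.3/kg: 30.4172/1000 × 94.3 = $2.87.

$2.87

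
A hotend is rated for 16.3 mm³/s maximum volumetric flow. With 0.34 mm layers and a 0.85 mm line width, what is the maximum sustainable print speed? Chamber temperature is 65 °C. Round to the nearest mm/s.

56 mm/s

A = 0.34 × 0.85 = 0.289 mm².
v_max = Q/A = 16.3/0.289 = 56.40 mm/s → 56 mm/s.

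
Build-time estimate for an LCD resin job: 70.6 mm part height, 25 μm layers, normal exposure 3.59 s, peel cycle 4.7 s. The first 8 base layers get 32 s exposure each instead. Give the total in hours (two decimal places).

Number of layers: 70.6 / 0.025 → 2824 (rounded up).
Base layers = 8 × (32 + 4.7), so 293.6 s.
Regular layers = 2816 × (3.59 + 4.7), so 23344.64 s.
Sum: 293.6 + 23344.64 = 23638.24 s → 6.57 hours.

6.57 hours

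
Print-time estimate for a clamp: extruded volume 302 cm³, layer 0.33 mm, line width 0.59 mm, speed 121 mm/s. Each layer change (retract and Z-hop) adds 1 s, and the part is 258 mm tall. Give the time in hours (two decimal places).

3.78 hours

Line area = 0.33 × 0.59 = 0.1947 mm².
Path length: 302000 mm³ / 0.1947 mm² → 1551104.3 mm.
Print-move time = 1551104.3 / 121, so 12819 s.
Layer count = ceil(258 / 0.33) = 782.
Non-print overhead: 782 × 1 → 782 s.
Altogether 12819 + 782 = 13601 s, i.e. 3.78 hours.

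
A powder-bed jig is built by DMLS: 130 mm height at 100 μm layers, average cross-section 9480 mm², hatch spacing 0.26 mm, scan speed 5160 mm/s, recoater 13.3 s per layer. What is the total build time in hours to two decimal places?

Layer count = ceil(130 / 0.1) = 1300.
Hatch length per layer = 9480 / 0.26, so 36461.5 mm.
Scan time per layer = 36461.5 / 5160 = 7.0662 s.
Per-layer time = 7.0662 + 13.3, so 20.3662 s.
Build time = 1300 × 20.3662 = 26476.06 s = 7.35 hours.

7.35 hours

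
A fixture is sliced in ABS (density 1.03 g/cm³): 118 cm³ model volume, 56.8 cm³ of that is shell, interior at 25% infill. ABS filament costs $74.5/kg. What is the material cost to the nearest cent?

$5.53

Interior volume = 118 − 56.8, so 61.2 cm³.
Infill volume = 0.25 × 61.2 = 15.3 cm³.
Deposited volume = 56.8 + 15.3 = 72.1 cm³.
Mass: 72.1 × 1.03 → 74.263 g.
At $74.5/kg: 74.263/1000 × 74.5 = $5.53.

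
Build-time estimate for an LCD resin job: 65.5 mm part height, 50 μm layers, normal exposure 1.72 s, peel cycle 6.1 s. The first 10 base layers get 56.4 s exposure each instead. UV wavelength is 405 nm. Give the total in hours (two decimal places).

Layers = ⌈65.5/0.05⌉ = 1310.
Burn-in layers = 10 × (56.4 + 6.1), so 625 s.
Regular layers = 1300 × (1.72 + 6.1) = 10166 s.
Sum: 625 + 10166 = 10791 s → 3.00 hours.

3.00 hours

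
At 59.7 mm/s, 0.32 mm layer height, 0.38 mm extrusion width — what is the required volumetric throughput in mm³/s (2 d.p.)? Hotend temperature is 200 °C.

7.26

Extrusion cross-section = 0.32 × 0.38, so 0.1216 mm².
Volumetric flow = 59.7 × 0.1216 = 7.26 mm³/s.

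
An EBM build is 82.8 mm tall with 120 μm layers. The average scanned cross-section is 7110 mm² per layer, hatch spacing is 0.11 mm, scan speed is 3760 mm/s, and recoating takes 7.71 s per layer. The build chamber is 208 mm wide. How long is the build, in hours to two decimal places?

Number of layers: 82.8 / 0.12 → 690 (rounded up).
Hatch length per layer = 7110 / 0.11, so 64636.4 mm.
Per-layer scan time = 64636.4 / 3760, so 17.1905 s.
Per-layer time = 17.1905 + 7.71 = 24.9005 s.
Total: 690 × 24.9005 s = 17181.345 s → 4.77 hours.

4.77 hours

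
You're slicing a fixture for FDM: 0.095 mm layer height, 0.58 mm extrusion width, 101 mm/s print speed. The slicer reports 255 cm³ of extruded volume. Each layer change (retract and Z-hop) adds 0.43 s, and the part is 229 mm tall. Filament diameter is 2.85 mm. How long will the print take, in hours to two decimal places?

Extrusion cross-section = 0.095 × 0.58 = 0.0551 mm².
Total extruded path = 255000/0.0551 = 4627949.2 mm.
Print-move time: 4627949.2 / 101 → 45821.3 s.
Layers = ⌈229/0.095⌉ = 2411.
Layer-change overhead: 2411 × 0.43 → 1036.73 s.
Total = 45821.3 + 1036.73 = 46858.03 s = 13.02 hours.

13.02 hours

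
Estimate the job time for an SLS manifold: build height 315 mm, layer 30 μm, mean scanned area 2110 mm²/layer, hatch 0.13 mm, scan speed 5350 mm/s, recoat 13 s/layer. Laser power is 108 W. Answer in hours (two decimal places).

Layer count = ceil(315 / 0.03) = 10500.
Hatch length per layer = 2110 / 0.13 = 16230.8 mm.
Laser time per layer: 16230.8 / 5350 → 3.0338 s.
Per-layer time = 3.0338 + 13 = 16.0338 s.
Total: 10500 × 16.0338 s = 168354.9 s → 46.77 hours.

46.77 hours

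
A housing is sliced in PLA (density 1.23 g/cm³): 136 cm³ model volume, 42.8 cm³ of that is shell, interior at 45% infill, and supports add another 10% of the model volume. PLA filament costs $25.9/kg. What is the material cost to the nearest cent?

Volume inside the shell = 136 − 42.8 = 93.2 cm³.
Infill deposited = 0.45 × 93.2, so 41.94 cm³.
Support: 0.10 × 136 → 13.6 cm³.
Total printed volume = 42.8 + 41.94 + 13.6, so 98.34 cm³.
Mass: 98.34 × 1.23 → 120.9582 g.
At $25.9/kg: 120.9582/1000 × 25.9 = $3.13.

$3.13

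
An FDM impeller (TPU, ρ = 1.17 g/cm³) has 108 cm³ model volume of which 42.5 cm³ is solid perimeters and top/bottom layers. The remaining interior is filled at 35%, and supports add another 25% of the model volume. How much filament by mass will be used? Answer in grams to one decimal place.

Interior volume: 108 − 42.5 → 65.5 cm³.
Infill volume = 0.35 × 65.5, so 22.925 cm³.
Support = 0.25 × 108, so 27 cm³.
Total printed volume = 42.5 + 22.925 + 27, so 92.425 cm³.
Mass = 92.425 × 1.17 = 108.13725 g.

108.1 g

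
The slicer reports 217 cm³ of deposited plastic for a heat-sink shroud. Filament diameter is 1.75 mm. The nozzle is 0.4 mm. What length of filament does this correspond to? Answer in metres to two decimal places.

90.22 m

Filament cross-section = π × (1.75/2)² = 2.4053 mm².
Length = 217 cm³ / 2.4053 mm² = 217000 / 2.4053 = 90217.44 mm = 90.22 m.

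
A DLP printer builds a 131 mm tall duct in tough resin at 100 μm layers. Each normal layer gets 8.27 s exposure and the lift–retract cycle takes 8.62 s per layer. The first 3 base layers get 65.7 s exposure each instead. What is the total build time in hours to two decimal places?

6.19 hours

Layers = ⌈131/0.1⌉ = 1310.
Base layers: 3 × (65.7 + 8.62) → 222.96 s.
Regular layers = 1307 × (8.27 + 8.62), so 22075.23 s.
Total = 222.96 + 22075.23 = 22298.19 s = 6.19 hours.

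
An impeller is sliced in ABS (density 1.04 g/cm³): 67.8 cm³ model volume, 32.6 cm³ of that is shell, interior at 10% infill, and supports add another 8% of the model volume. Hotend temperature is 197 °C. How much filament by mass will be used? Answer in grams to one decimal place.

43.2 g

Volume inside the shell: 67.8 − 32.6 → 35.2 cm³.
Deposited infill: 0.10 × 35.2 → 3.52 cm³.
Support = 0.08 × 67.8 = 5.424 cm³.
Deposited volume = 32.6 + 3.52 + 5.424 = 41.544 cm³.
Mass = 41.544 × 1.04, so 43.20576 g.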